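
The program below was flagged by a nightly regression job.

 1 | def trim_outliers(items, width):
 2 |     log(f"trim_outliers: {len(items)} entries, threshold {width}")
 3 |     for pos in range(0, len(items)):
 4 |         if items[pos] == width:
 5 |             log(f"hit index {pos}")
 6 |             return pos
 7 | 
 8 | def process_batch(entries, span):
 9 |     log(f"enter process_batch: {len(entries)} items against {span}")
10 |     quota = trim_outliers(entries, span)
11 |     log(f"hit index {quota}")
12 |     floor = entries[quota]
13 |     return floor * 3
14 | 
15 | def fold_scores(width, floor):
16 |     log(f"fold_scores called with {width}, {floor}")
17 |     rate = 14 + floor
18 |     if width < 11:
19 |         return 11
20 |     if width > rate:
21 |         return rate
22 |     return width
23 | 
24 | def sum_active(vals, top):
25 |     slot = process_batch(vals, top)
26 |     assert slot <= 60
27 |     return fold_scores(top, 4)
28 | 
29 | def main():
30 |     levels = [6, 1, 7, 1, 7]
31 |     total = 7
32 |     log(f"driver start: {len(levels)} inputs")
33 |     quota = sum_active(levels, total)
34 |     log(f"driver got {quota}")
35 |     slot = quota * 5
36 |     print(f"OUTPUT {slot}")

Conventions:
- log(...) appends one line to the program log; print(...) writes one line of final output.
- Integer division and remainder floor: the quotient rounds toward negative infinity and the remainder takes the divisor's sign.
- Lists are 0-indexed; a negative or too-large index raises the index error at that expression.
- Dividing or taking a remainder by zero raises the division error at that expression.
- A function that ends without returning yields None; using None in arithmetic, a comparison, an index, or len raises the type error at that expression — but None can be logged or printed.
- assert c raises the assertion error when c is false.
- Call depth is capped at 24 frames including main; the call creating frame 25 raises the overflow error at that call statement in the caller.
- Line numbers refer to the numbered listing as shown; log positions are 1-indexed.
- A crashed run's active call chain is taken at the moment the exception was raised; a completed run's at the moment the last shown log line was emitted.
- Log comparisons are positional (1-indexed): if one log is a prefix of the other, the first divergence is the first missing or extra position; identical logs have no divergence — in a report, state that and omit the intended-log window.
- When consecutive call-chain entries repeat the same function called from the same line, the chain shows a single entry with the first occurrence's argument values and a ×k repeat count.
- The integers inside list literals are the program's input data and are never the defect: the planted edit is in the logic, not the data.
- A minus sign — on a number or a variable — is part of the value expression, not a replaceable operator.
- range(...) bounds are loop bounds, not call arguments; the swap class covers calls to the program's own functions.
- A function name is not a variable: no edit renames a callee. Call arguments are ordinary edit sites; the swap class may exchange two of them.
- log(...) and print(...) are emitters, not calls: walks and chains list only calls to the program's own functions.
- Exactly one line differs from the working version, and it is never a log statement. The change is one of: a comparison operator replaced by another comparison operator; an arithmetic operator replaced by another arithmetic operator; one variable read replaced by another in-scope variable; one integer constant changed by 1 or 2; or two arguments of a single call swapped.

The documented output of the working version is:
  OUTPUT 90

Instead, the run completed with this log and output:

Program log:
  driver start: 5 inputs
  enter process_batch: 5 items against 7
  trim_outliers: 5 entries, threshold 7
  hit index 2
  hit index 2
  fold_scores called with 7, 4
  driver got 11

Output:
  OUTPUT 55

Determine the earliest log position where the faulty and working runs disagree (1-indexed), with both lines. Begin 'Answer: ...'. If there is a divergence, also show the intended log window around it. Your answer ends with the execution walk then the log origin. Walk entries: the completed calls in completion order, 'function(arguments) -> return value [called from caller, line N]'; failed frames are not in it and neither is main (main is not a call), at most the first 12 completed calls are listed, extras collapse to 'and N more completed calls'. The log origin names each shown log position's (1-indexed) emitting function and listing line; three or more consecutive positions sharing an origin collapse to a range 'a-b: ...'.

Answer: at position 6 the run shows 'fold_scores called with 7, 4' where the working version logs 'fold_scores called with 21, 4'.
Intended log window:
  4: hit index 2
  5: hit index 2
  6: fold_scores called with 21, 4
  7: driver got 18
Execution walk:
  trim_outliers([6, 1, 7, 1, 7], 7) -> 2  [called from process_batch, line 10]
  process_batch([6, 1, 7, 1, 7], 7) -> 21  [called from sum_active, line 25]
  fold_scores(7, 4) -> 11  [called from sum_active, line 27]
  sum_active([6, 1, 7, 1, 7], 7) -> 11  [called from main, line 33]
Log origins:
  1: emitted by main (line 32)
  2: emitted by process_batch (line 9)
  3: emitted by trim_outliers (line 2)
  4: emitted by trim_outliers (line 5)
  5: emitted by process_batch (line 11)
  6: emitted by fold_scores (line 16)
  7: emitted by main (line 34)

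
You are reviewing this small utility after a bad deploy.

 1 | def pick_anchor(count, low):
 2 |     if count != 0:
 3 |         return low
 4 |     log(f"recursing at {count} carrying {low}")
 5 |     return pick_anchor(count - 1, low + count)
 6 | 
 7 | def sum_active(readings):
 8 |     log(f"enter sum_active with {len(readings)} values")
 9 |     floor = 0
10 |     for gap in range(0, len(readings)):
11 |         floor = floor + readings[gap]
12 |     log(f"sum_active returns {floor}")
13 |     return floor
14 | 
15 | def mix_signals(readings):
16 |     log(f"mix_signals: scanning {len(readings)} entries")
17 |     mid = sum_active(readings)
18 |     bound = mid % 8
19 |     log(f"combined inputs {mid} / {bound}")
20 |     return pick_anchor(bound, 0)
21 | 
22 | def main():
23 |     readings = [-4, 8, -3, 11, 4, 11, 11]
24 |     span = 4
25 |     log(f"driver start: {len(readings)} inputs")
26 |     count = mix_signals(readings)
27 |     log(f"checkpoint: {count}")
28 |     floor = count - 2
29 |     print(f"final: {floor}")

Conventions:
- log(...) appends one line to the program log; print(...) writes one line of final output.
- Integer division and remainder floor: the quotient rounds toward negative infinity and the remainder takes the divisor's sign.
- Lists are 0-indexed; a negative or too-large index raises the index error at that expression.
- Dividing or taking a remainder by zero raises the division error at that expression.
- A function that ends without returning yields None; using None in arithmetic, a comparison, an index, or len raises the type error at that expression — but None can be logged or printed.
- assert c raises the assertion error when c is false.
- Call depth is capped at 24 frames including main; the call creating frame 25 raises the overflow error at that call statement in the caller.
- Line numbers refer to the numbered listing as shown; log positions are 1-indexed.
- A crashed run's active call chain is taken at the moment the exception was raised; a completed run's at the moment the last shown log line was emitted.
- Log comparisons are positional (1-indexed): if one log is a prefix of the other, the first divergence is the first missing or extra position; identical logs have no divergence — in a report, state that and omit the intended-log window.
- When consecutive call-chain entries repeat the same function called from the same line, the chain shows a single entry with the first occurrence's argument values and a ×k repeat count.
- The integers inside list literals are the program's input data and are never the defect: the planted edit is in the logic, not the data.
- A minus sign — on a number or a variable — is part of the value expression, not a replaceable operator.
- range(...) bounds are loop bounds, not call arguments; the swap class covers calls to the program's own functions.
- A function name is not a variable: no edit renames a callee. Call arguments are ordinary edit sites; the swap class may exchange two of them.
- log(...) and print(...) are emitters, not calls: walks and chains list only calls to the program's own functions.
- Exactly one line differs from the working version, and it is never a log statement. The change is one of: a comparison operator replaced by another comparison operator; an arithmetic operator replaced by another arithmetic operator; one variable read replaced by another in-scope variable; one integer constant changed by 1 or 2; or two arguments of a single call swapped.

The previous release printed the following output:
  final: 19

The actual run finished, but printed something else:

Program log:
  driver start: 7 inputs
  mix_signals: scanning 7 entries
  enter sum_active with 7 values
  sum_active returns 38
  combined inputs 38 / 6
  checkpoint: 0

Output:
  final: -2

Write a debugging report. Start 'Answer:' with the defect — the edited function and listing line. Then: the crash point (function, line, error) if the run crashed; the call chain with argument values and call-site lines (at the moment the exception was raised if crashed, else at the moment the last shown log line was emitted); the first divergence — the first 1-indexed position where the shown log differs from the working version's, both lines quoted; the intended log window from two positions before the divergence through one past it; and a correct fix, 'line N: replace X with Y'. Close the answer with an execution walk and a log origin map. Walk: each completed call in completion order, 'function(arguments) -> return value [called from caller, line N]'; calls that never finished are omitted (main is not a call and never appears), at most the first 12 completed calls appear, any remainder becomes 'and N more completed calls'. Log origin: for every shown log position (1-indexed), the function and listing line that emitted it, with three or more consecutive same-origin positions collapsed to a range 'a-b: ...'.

Answer: the defect is in pick_anchor at line 2.
Core observation: At log position 6 the runs split — shown 'checkpoint: 0', but the working version logs 'recursing at 6 carrying 0'.
Call chain: main.
First divergence: position 6; shown 'checkpoint: 0' vs intended 'recursing at 6 carrying 0'.
Intended log window:
  4: sum_active returns 38
  5: combined inputs 38 / 6
  6: recursing at 6 carrying 0
  7: recursing at 5 carrying 6
Execution walk:
  sum_active([-4, 8, -3, 11, 4, 11, 11]) -> 38  [called from mix_signals, line 17]
  pick_anchor(6, 0) -> 0  [called from mix_signals, line 20]
  mix_signals([-4, 8, -3, 11, 4, 11, 11]) -> 0  [called from main, line 26]
Origin of each log line:
  1: emitted by main (line 25)
  2: emitted by mix_signals (line 16)
  3: emitted by sum_active (line 8)
  4: emitted by sum_active (line 12)
  5: emitted by mix_signals (line 19)
  6: emitted by main (line 27)
A correct fix: line 2: replace `!=` with `<=`.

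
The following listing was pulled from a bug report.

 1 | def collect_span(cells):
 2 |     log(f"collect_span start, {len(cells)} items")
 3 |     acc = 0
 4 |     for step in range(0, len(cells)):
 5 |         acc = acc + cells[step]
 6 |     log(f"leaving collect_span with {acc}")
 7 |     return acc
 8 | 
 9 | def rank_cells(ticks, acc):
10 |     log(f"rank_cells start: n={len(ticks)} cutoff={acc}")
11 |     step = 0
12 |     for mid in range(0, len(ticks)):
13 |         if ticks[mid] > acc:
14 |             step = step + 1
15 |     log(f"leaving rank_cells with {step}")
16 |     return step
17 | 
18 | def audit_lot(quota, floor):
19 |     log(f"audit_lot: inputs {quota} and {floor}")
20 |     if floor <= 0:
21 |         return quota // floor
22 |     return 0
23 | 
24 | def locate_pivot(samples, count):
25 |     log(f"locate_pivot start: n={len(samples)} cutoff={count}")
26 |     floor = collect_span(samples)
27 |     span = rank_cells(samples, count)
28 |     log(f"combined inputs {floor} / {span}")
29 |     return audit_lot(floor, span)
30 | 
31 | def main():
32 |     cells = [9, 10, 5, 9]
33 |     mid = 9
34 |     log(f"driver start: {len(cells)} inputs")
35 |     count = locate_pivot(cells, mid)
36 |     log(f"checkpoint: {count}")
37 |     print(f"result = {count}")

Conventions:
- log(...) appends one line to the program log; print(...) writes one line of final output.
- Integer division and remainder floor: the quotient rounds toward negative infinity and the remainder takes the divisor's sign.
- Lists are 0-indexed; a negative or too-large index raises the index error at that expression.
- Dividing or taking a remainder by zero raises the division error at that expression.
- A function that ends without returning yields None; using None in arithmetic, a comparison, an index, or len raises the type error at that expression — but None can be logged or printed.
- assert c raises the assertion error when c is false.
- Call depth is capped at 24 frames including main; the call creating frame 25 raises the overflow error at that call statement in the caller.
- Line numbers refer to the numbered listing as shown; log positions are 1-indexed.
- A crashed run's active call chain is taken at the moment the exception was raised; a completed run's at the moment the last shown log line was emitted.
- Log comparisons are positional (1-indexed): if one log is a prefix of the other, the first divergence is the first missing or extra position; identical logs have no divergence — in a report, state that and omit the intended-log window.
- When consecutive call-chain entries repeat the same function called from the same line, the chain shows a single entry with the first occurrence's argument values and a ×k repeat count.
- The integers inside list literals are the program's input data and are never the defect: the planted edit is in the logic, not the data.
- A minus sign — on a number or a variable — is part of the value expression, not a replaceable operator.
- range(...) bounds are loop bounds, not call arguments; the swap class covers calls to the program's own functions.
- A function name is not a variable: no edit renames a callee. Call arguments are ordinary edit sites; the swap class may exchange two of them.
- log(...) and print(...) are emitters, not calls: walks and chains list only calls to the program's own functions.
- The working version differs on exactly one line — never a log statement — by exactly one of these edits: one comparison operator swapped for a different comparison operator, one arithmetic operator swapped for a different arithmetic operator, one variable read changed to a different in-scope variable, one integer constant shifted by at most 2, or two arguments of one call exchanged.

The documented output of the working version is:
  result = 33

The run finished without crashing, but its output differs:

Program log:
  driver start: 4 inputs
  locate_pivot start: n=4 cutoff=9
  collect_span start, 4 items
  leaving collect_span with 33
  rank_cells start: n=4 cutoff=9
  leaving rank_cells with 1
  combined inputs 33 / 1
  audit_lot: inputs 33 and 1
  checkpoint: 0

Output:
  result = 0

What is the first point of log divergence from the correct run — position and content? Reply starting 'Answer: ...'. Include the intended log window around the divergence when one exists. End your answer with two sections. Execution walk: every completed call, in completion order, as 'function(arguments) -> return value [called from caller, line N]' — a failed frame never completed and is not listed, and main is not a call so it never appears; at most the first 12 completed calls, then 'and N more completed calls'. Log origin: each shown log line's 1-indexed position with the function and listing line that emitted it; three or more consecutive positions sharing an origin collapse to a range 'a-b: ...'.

Answer: position 9 — the shown line 'checkpoint: 0' should read 'checkpoint: 33'.
Intended log window:
  7: combined inputs 33 / 1
  8: audit_lot: inputs 33 and 1
  9: checkpoint: 33
Execution walk:
  collect_span([9, 10, 5, 9]) -> 33  [called from locate_pivot, line 26]
  rank_cells([9, 10, 5, 9], 9) -> 1  [called from locate_pivot, line 27]
  audit_lot(33, 1) -> 0  [called from locate_pivot, line 29]
  locate_pivot([9, 10, 5, 9], 9) -> 0  [called from main, line 35]
Log origins:
  1: from main, line 34
  2: from locate_pivot, line 25
  3: from collect_span, line 2
  4: from collect_span, line 6
  5: from rank_cells, line 10
  6: from rank_cells, line 15
  7: from locate_pivot, line 28
  8: from audit_lot, line 19
  9: from main, line 36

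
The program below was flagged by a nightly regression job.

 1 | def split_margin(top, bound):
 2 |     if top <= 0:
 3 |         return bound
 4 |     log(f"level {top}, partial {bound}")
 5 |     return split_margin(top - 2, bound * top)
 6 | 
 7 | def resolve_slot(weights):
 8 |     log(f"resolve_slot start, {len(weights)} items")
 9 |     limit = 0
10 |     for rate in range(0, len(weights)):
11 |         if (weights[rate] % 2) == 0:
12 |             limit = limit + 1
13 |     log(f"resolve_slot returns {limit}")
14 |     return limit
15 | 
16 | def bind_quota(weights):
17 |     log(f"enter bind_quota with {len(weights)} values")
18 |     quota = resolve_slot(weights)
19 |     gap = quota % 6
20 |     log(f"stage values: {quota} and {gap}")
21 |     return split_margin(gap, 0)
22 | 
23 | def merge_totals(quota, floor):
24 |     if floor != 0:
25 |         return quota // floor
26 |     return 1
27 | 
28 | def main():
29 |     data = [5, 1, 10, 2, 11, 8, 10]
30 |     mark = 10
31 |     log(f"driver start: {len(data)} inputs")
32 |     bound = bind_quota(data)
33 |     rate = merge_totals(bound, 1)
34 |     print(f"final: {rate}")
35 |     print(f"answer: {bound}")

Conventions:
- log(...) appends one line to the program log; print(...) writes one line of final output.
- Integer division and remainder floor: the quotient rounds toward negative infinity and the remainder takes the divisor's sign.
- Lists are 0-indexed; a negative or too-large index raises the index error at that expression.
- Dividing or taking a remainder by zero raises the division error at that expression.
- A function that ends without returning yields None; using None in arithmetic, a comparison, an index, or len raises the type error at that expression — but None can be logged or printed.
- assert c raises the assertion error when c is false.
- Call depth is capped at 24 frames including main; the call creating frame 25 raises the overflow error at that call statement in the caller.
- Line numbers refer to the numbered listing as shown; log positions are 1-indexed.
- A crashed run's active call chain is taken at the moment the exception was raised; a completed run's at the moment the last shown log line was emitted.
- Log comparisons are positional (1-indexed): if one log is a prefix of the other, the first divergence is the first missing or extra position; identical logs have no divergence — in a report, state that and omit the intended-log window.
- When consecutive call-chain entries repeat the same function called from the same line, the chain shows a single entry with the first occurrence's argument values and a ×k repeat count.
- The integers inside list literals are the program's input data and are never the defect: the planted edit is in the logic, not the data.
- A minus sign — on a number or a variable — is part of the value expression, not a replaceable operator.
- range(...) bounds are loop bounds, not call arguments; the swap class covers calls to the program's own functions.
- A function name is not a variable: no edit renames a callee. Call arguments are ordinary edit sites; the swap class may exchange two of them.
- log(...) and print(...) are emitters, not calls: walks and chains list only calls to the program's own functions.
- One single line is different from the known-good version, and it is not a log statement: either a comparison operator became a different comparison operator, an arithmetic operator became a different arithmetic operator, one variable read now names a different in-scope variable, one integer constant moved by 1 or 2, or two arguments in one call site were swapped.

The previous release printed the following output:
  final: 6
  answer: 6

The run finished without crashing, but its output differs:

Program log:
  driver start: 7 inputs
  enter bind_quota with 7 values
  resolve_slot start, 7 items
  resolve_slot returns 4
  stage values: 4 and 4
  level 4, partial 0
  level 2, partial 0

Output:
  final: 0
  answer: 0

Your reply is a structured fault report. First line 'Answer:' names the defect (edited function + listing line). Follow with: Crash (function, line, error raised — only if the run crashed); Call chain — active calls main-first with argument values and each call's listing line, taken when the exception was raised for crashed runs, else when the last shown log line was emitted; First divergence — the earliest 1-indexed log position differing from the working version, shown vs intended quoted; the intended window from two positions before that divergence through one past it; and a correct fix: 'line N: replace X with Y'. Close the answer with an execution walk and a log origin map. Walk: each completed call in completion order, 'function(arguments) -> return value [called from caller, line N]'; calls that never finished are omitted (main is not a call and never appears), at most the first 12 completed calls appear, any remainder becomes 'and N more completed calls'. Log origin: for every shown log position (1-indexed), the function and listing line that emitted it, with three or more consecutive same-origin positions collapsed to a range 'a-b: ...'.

Answer: the defect is in split_margin at line 5.
The tell: Everything matches until log position 7, which reads 'level 2, partial 0' in place of 'level 2, partial 4'.
Call chain: main -> bind_quota([5, 1, 10, 2, 11, 8, 10]) (called at line 32) -> split_margin(4, 0) (called at line 21) -> split_margin(2, 0) (called at line 5).
First divergence: position 7 — the shown line 'level 2, partial 0' should read 'level 2, partial 4'.
Intended log window:
  5: stage values: 4 and 4
  6: level 4, partial 0
  7: level 2, partial 4
Execution walk:
  resolve_slot([5, 1, 10, 2, 11, 8, 10]) -> 4  [called from bind_quota, line 18]
  split_margin(0, 0) -> 0  [called from split_margin, line 5]
  split_margin(2, 0) -> 0  [called from split_margin, line 5]
  split_margin(4, 0) -> 0  [called from bind_quota, line 21]
  bind_quota([5, 1, 10, 2, 11, 8, 10]) -> 0  [called from main, line 32]
  merge_totals(0, 1) -> 0  [called from main, line 33]
Log line origins:
  1 — main, line 31
  2 — bind_quota, line 17
  3 — resolve_slot, line 8
  4 — resolve_slot, line 13
  5 — bind_quota, line 20
  6 — split_margin, line 4
  7 — split_margin, line 4
A correct fix: line 5: replace `*` with `+`.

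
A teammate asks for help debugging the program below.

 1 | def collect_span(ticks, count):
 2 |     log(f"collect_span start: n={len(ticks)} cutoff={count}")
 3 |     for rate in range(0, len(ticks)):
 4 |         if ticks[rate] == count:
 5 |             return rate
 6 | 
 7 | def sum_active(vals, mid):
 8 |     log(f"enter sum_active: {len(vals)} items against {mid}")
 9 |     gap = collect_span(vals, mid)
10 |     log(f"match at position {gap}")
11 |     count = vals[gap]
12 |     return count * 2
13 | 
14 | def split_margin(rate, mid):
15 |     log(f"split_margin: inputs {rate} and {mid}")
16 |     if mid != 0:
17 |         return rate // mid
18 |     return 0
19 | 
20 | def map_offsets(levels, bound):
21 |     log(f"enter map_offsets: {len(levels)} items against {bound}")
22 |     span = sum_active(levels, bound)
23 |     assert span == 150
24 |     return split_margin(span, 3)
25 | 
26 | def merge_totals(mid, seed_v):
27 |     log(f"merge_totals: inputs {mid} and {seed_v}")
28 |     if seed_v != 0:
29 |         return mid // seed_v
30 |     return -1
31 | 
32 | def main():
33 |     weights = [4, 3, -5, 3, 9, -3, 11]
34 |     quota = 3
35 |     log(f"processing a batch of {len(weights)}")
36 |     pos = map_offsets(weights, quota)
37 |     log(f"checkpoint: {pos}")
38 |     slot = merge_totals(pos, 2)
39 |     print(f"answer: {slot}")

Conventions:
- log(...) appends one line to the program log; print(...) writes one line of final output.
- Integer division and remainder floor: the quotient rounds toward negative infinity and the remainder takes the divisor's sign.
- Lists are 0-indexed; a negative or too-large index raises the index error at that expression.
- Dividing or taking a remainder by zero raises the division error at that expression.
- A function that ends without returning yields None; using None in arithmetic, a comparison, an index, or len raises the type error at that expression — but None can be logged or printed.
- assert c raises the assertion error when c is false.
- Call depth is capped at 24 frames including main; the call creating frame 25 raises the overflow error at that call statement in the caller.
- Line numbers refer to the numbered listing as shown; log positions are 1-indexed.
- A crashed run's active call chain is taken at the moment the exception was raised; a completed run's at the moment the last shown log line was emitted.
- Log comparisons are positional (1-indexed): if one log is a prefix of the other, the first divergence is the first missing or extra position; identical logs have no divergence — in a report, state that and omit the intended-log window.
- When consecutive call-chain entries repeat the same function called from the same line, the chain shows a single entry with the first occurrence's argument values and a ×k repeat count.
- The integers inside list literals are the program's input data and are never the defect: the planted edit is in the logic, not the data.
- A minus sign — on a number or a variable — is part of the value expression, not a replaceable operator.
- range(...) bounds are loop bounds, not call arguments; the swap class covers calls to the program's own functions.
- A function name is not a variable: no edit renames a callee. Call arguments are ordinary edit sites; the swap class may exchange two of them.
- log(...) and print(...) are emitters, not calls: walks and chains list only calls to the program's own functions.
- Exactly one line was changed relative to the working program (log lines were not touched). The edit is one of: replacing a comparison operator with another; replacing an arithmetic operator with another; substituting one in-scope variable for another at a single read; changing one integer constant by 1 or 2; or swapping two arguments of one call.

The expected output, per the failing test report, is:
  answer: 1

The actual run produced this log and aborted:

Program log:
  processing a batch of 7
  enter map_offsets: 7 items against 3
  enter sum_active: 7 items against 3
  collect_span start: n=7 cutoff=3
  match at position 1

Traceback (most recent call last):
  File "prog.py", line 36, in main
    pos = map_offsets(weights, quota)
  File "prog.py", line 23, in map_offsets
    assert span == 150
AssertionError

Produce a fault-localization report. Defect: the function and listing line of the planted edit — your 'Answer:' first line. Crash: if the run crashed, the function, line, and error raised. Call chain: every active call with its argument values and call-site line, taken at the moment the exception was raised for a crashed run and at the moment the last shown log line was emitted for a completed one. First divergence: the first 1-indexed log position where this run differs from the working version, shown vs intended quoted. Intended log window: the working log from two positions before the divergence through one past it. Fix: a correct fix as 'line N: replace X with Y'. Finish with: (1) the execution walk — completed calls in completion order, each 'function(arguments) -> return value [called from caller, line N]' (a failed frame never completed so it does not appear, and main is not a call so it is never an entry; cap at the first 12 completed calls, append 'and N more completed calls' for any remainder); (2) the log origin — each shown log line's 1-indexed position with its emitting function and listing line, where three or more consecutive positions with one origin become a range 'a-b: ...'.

Answer: the defect is in map_offsets at line 23.
Core observation: The log ends early — 5 lines, where the working version next logs 'split_margin: inputs 6 and 3'.
Crash: map_offsets, line 23, AssertionError.
Call chain: main -> map_offsets([4, 3, -5, 3, 9, -3, 11], 3) (called at line 36).
First divergence: position 6 — after 5 matching lines the faulty run goes silent; intended next line 'split_margin: inputs 6 and 3'.
Intended log window:
  4: collect_span start: n=7 cutoff=3
  5: match at position 1
  6: split_margin: inputs 6 and 3
  7: checkpoint: 2
Execution walk:
  collect_span([4, 3, -5, 3, 9, -3, 11], 3) -> 1  [called from sum_active, line 9]
  sum_active([4, 3, -5, 3, 9, -3, 11], 3) -> 6  [called from map_offsets, line 22]
Origin of each log line:
  1: logged in main at line 35
  2: logged in map_offsets at line 21
  3: logged in sum_active at line 8
  4: logged in collect_span at line 2
  5: logged in sum_active at line 10
A correct fix: line 23: replace `==` with `<=`.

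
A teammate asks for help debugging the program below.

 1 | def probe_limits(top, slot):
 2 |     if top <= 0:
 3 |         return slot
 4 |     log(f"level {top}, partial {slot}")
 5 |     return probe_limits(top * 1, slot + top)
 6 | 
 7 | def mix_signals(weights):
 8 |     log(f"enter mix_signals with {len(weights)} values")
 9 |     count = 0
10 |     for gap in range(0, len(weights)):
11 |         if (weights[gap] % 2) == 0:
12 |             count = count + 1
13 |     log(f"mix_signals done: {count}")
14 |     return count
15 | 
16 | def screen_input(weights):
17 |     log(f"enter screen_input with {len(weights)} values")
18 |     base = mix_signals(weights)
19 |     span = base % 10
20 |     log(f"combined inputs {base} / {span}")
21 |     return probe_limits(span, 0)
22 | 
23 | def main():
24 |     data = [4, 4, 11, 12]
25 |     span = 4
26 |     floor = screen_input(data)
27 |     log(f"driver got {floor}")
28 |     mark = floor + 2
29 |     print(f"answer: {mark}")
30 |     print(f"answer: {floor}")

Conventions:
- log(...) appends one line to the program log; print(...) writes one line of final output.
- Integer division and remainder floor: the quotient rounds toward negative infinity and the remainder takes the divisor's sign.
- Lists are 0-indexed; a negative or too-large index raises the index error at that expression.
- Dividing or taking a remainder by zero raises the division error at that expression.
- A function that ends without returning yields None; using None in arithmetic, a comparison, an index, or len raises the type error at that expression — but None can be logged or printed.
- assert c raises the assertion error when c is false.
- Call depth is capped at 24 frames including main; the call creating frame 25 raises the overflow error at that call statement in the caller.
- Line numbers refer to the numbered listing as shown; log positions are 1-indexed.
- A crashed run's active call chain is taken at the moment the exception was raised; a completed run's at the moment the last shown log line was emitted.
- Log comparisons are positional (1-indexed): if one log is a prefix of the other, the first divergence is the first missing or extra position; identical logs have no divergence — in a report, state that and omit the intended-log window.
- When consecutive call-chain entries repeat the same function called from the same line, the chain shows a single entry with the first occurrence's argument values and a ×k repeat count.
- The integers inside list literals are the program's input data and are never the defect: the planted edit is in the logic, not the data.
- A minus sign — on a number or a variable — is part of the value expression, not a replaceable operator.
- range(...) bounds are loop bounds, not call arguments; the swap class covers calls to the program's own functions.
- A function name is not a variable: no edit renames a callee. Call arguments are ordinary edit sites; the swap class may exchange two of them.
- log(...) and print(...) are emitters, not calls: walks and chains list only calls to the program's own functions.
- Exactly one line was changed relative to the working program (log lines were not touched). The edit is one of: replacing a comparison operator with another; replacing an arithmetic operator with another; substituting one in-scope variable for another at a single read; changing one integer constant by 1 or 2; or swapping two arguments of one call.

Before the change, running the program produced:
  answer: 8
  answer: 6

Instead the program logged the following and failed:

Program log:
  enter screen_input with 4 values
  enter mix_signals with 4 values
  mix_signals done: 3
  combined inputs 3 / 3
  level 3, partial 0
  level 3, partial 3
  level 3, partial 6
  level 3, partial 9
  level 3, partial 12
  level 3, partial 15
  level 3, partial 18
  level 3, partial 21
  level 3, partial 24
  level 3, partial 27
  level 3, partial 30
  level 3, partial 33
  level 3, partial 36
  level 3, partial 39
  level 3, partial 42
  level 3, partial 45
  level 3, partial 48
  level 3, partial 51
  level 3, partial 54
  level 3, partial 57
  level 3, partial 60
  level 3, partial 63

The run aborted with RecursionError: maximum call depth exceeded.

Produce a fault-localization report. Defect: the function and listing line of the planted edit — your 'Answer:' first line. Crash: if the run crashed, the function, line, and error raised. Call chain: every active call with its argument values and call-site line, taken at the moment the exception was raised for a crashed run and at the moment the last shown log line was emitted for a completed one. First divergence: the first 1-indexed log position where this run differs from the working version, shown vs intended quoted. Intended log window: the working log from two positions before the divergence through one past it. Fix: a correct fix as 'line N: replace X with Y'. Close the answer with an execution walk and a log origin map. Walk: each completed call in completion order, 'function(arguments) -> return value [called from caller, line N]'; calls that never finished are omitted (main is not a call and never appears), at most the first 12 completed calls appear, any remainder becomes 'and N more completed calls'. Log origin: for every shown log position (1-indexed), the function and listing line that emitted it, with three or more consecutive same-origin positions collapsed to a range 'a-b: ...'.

Answer: the defect is in probe_limits at line 5.
Key fact: Everything matches until log position 6, which reads 'level 3, partial 3' in place of 'level 2, partial 3'.
Crash: probe_limits, line 5, RecursionError.
Call chain: main -> screen_input([4, 4, 11, 12]) (called at line 26) -> probe_limits(3, 0) (called at line 21) -> probe_limits(3, 3) (called at line 5) ×21.
First divergence: position 6; shown 'level 3, partial 3' vs intended 'level 2, partial 3'.
Intended log window:
  4: combined inputs 3 / 3
  5: level 3, partial 0
  6: level 2, partial 3
  7: level 1, partial 5
Execution walk:
  mix_signals([4, 4, 11, 12]) -> 3  [called from screen_input, line 18]
Log origins:
  1 — screen_input, line 17
  2 — mix_signals, line 8
  3 — mix_signals, line 13
  4 — screen_input, line 20
  5-26 — probe_limits, line 4
A correct fix: line 5: replace `*` with `-`.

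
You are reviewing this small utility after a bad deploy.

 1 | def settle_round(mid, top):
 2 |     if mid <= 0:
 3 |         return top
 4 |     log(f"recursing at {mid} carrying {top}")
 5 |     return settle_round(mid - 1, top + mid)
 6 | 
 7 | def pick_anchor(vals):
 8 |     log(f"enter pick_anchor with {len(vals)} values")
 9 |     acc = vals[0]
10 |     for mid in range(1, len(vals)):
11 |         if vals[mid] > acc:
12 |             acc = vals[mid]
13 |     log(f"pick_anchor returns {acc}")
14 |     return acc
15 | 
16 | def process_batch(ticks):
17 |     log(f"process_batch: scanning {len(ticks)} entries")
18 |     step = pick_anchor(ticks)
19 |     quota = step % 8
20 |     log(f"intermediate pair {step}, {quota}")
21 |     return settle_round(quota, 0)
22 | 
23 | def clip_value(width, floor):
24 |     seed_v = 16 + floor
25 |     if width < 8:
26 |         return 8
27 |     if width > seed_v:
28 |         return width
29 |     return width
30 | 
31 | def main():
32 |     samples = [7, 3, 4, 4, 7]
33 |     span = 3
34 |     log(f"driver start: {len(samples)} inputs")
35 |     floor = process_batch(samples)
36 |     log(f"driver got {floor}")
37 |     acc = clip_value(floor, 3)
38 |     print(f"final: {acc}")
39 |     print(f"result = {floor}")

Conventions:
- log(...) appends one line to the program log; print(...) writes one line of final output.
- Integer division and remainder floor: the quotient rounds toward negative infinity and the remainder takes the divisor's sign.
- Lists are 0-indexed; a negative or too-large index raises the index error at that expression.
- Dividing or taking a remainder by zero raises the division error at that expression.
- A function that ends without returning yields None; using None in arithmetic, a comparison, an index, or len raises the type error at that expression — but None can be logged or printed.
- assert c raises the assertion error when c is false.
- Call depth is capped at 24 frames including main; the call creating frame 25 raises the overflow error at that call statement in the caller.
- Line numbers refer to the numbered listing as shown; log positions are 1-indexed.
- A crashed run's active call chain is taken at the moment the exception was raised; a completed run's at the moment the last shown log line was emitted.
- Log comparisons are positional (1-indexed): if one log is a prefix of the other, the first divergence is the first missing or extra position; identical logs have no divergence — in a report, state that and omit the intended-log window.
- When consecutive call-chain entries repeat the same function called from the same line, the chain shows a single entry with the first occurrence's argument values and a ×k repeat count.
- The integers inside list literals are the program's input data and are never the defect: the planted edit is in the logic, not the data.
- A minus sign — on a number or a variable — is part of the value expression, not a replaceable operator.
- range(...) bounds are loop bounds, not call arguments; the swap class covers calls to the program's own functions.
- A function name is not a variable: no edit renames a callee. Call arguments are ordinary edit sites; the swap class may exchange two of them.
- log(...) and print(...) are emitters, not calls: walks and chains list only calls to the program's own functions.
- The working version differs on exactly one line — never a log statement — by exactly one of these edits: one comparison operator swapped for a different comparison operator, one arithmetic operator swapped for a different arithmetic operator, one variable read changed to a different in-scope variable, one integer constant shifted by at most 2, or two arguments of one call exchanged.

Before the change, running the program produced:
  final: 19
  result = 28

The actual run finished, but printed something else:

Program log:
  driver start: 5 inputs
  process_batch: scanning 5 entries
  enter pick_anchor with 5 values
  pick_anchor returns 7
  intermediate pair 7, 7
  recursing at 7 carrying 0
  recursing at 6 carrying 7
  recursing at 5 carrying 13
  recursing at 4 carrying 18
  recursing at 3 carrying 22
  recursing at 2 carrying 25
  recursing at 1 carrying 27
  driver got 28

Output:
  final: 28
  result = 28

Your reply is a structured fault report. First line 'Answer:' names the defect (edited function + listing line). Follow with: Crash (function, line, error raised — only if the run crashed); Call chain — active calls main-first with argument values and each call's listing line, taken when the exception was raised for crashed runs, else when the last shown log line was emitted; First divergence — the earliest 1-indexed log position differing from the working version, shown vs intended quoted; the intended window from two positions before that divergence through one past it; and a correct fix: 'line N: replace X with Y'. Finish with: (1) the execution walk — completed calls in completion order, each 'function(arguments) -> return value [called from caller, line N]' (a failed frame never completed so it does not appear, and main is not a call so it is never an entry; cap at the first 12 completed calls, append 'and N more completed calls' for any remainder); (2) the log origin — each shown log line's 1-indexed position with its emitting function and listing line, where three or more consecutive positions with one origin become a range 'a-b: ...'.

Answer: the defect is in clip_value at line 28.
Core observation: No log line changed; the fault shows up purely in the output.
Call chain: main.
First divergence: none; the two logs match at every position.
Execution walk:
  pick_anchor([7, 3, 4, 4, 7]) -> 7  [called from process_batch, line 18]
  settle_round(0, 28) -> 28  [called from settle_round, line 5]
  settle_round(1, 27) -> 28  [called from settle_round, line 5]
  settle_round(2, 25) -> 28  [called from settle_round, line 5]
  settle_round(3, 22) -> 28  [called from settle_round, line 5]
  settle_round(4, 18) -> 28  [called from settle_round, line 5]
  settle_round(5, 13) -> 28  [called from settle_round, line 5]
  settle_round(6, 7) -> 28  [called from settle_round, line 5]
  settle_round(7, 0) -> 28  [called from process_batch, line 21]
  process_batch([7, 3, 4, 4, 7]) -> 28  [called from main, line 35]
  clip_value(28, 3) -> 28  [called from main, line 37]
Origin of each log line:
  1: emitted by main (line 34)
  2: emitted by process_batch (line 17)
  3: emitted by pick_anchor (line 8)
  4: emitted by pick_anchor (line 13)
  5: emitted by process_batch (line 20)
  6-12: emitted by settle_round (line 4)
  13: emitted by main (line 36)
A correct fix: line 28: replace `width` with `seed_v`.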